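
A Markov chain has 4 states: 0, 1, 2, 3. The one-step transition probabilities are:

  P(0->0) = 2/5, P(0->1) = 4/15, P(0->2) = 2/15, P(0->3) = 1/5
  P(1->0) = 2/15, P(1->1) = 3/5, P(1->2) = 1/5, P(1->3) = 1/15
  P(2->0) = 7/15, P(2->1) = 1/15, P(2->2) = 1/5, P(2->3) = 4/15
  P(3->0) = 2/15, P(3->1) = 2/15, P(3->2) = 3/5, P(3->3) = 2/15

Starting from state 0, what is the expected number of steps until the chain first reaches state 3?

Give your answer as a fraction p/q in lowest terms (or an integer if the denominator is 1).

Answer: 2145/353

Derivation:
Let h_i = expected steps to first reach 3 from state i.
Boundary: h_3 = 0.
First-step equations for the other states:
  h_0 = 1 + 2/5*h_0 + 4/15*h_1 + 2/15*h_2 + 1/5*h_3
  h_1 = 1 + 2/15*h_0 + 3/5*h_1 + 1/5*h_2 + 1/15*h_3
  h_2 = 1 + 7/15*h_0 + 1/15*h_1 + 1/5*h_2 + 4/15*h_3

Substituting h_3 = 0 and rearranging gives the linear system (I - Q) h = 1:
  [3/5, -4/15, -2/15] . (h_0, h_1, h_2) = 1
  [-2/15, 2/5, -1/5] . (h_0, h_1, h_2) = 1
  [-7/15, -1/15, 4/5] . (h_0, h_1, h_2) = 1

Solving yields:
  h_0 = 2145/353
  h_1 = 2550/353
  h_2 = 1905/353

Starting state is 0, so the expected hitting time is h_0 = 2145/353.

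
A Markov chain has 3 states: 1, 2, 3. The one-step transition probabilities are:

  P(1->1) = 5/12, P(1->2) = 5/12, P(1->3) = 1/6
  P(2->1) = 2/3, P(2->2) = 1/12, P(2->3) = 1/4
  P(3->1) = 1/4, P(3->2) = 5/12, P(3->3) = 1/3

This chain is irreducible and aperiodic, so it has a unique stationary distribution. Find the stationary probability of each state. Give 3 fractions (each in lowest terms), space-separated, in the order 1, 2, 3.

The stationary distribution satisfies pi = pi * P, i.e.:
  pi_1 = 5/12*pi_1 + 2/3*pi_2 + 1/4*pi_3
  pi_2 = 5/12*pi_1 + 1/12*pi_2 + 5/12*pi_3
  pi_3 = 1/6*pi_1 + 1/4*pi_2 + 1/3*pi_3
with normalization: pi_1 + pi_2 + pi_3 = 1.

Using the first 2 balance equations plus normalization, the linear system A*pi = b is:
  [-7/12, 2/3, 1/4] . pi = 0
  [5/12, -11/12, 5/12] . pi = 0
  [1, 1, 1] . pi = 1

Solving yields:
  pi_1 = 73/160
  pi_2 = 5/16
  pi_3 = 37/160

Verification (pi * P):
  73/160*5/12 + 5/16*2/3 + 37/160*1/4 = 73/160 = pi_1  (ok)
  73/160*5/12 + 5/16*1/12 + 37/160*5/12 = 5/16 = pi_2  (ok)
  73/160*1/6 + 5/16*1/4 + 37/160*1/3 = 37/160 = pi_3  (ok)

Answer: 73/160 5/16 37/160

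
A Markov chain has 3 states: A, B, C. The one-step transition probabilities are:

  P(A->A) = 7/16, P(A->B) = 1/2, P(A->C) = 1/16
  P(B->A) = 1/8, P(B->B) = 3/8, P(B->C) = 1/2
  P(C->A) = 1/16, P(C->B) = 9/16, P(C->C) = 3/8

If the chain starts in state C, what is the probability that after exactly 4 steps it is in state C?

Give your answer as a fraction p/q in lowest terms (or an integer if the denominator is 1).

Answer: 6409/16384

Derivation:
Computing P^4 by repeated multiplication:
P^1 =
  A: [7/16, 1/2, 1/16]
  B: [1/8, 3/8, 1/2]
  C: [1/16, 9/16, 3/8]
P^2 =
  A: [33/128, 113/256, 77/256]
  B: [17/128, 31/64, 49/128]
  C: [31/256, 29/64, 109/256]
P^3 =
  A: [765/4096, 1899/4096, 179/512]
  B: [73/512, 949/2048, 807/2048]
  C: [279/2048, 1925/4096, 1613/4096]
P^4 =
  A: [10585/65536, 15201/32768, 24549/65536]
  B: [4749/32768, 15293/32768, 6363/16384]
  C: [9369/65536, 30531/65536, 6409/16384]

(P^4)[C -> C] = 6409/16384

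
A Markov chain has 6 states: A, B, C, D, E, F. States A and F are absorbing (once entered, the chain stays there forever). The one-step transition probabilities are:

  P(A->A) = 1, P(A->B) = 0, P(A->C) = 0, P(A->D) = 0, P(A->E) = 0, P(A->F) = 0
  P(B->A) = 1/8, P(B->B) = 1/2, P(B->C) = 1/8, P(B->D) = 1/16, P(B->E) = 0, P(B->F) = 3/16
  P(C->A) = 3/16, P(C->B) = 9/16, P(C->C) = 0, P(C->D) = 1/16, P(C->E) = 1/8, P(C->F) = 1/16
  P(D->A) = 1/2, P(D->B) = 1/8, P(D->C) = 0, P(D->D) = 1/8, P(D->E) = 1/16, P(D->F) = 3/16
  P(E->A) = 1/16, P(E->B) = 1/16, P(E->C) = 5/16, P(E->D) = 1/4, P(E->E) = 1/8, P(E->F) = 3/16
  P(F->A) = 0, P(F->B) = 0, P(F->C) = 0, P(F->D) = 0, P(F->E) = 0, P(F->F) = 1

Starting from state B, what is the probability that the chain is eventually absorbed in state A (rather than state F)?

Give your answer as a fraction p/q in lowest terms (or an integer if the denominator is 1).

Answer: 9159/19325

Derivation:
Let a_i = P(absorbed in A | start in state i).
Boundary conditions: a_A = 1, a_F = 0.
For each transient state i, a_i = sum_j P(i->j) * a_j:
  a_B = 1/8*a_A + 1/2*a_B + 1/8*a_C + 1/16*a_D + 0*a_E + 3/16*a_F
  a_C = 3/16*a_A + 9/16*a_B + 0*a_C + 1/16*a_D + 1/8*a_E + 1/16*a_F
  a_D = 1/2*a_A + 1/8*a_B + 0*a_C + 1/8*a_D + 1/16*a_E + 3/16*a_F
  a_E = 1/16*a_A + 1/16*a_B + 5/16*a_C + 1/4*a_D + 1/8*a_E + 3/16*a_F

Substituting a_A = 1 and a_F = 0, rearrange to (I - Q) a = r where r[i] = P(i -> A):
  [1/2, -1/8, -1/16, 0] . (a_B, a_C, a_D, a_E) = 1/8
  [-9/16, 1, -1/16, -1/8] . (a_B, a_C, a_D, a_E) = 3/16
  [-1/8, 0, 7/8, -1/16] . (a_B, a_C, a_D, a_E) = 1/2
  [-1/16, -5/16, -1/4, 7/8] . (a_B, a_C, a_D, a_E) = 1/16

Solving yields:
  a_B = 9159/19325
  a_C = 10792/19325
  a_D = 13038/19325
  a_E = 9614/19325

Starting state is B, so the absorption probability is a_B = 9159/19325.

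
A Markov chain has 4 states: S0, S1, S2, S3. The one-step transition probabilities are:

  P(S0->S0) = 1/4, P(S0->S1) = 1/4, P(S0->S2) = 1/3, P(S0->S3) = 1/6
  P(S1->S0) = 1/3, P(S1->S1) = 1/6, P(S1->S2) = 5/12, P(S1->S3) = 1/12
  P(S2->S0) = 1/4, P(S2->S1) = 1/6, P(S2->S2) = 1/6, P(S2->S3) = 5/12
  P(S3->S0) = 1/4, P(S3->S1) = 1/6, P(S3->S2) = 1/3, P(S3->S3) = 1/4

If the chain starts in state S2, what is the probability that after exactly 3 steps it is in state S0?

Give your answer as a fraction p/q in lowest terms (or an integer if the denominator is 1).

Computing P^3 by repeated multiplication:
P^1 =
  S0: [1/4, 1/4, 1/3, 1/6]
  S1: [1/3, 1/6, 5/12, 1/12]
  S2: [1/4, 1/6, 1/6, 5/12]
  S3: [1/4, 1/6, 1/3, 1/4]
P^2 =
  S0: [13/48, 3/16, 43/144, 35/144]
  S1: [19/72, 7/36, 5/18, 19/72]
  S2: [19/72, 3/16, 23/72, 11/48]
  S3: [19/72, 3/16, 7/24, 37/144]
P^3 =
  S0: [17/64, 109/576, 517/1728, 425/1728]
  S1: [115/432, 163/864, 131/432, 209/864]
  S2: [17/64, 163/864, 511/1728, 1/4]
  S3: [17/64, 163/864, 173/576, 53/216]

(P^3)[S2 -> S0] = 17/64

Answer: 17/64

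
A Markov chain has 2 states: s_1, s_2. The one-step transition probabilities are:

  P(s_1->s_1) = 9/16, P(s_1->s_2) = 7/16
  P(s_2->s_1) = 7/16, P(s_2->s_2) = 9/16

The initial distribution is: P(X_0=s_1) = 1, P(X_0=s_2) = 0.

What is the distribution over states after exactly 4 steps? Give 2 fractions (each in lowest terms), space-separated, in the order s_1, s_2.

Answer: 4097/8192 4095/8192

Derivation:
Propagating the distribution step by step (d_{t+1} = d_t * P):
d_0 = (s_1=1, s_2=0)
  d_1[s_1] = 1*9/16 + 0*7/16 = 9/16
  d_1[s_2] = 1*7/16 + 0*9/16 = 7/16
d_1 = (s_1=9/16, s_2=7/16)
  d_2[s_1] = 9/16*9/16 + 7/16*7/16 = 65/128
  d_2[s_2] = 9/16*7/16 + 7/16*9/16 = 63/128
d_2 = (s_1=65/128, s_2=63/128)
  d_3[s_1] = 65/128*9/16 + 63/128*7/16 = 513/1024
  d_3[s_2] = 65/128*7/16 + 63/128*9/16 = 511/1024
d_3 = (s_1=513/1024, s_2=511/1024)
  d_4[s_1] = 513/1024*9/16 + 511/1024*7/16 = 4097/8192
  d_4[s_2] = 513/1024*7/16 + 511/1024*9/16 = 4095/8192
d_4 = (s_1=4097/8192, s_2=4095/8192)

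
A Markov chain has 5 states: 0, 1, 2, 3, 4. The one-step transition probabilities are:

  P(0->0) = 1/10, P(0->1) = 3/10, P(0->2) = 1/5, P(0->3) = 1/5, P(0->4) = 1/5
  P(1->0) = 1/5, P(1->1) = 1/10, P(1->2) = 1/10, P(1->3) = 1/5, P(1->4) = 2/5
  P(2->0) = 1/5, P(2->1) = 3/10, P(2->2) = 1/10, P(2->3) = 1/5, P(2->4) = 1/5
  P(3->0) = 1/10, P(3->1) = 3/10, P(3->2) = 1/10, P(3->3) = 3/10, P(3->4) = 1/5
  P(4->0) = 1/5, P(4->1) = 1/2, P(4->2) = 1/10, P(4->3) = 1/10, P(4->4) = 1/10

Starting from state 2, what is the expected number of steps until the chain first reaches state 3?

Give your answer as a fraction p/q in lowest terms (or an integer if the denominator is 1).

Let h_i = expected steps to first reach 3 from state i.
Boundary: h_3 = 0.
First-step equations for the other states:
  h_0 = 1 + 1/10*h_0 + 3/10*h_1 + 1/5*h_2 + 1/5*h_3 + 1/5*h_4
  h_1 = 1 + 1/5*h_0 + 1/10*h_1 + 1/10*h_2 + 1/5*h_3 + 2/5*h_4
  h_2 = 1 + 1/5*h_0 + 3/10*h_1 + 1/10*h_2 + 1/5*h_3 + 1/5*h_4
  h_4 = 1 + 1/5*h_0 + 1/2*h_1 + 1/10*h_2 + 1/10*h_3 + 1/10*h_4

Substituting h_3 = 0 and rearranging gives the linear system (I - Q) h = 1:
  [9/10, -3/10, -1/5, -1/5] . (h_0, h_1, h_2, h_4) = 1
  [-1/5, 9/10, -1/10, -2/5] . (h_0, h_1, h_2, h_4) = 1
  [-1/5, -3/10, 9/10, -1/5] . (h_0, h_1, h_2, h_4) = 1
  [-1/5, -1/2, -1/10, 9/10] . (h_0, h_1, h_2, h_4) = 1

Solving yields:
  h_0 = 640/113
  h_1 = 650/113
  h_2 = 640/113
  h_4 = 700/113

Starting state is 2, so the expected hitting time is h_2 = 640/113.

Answer: 640/113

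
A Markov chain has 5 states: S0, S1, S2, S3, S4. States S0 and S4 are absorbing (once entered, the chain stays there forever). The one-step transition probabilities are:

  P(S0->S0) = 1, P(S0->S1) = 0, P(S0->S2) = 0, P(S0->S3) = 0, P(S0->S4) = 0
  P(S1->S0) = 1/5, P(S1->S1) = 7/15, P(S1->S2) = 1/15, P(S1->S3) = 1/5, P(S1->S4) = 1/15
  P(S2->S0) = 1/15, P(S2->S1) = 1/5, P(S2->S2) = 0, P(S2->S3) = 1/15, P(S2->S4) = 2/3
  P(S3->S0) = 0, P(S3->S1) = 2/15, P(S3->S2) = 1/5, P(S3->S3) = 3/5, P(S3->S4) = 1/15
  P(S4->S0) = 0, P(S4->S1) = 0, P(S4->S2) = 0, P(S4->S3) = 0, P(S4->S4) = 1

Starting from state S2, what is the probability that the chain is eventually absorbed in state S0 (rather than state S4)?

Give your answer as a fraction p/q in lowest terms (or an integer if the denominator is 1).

Let a_i = P(absorbed in S0 | start in state i).
Boundary conditions: a_S0 = 1, a_S4 = 0.
For each transient state i, a_i = sum_j P(i->j) * a_j:
  a_S1 = 1/5*a_S0 + 7/15*a_S1 + 1/15*a_S2 + 1/5*a_S3 + 1/15*a_S4
  a_S2 = 1/15*a_S0 + 1/5*a_S1 + 0*a_S2 + 1/15*a_S3 + 2/3*a_S4
  a_S3 = 0*a_S0 + 2/15*a_S1 + 1/5*a_S2 + 3/5*a_S3 + 1/15*a_S4

Substituting a_S0 = 1 and a_S4 = 0, rearrange to (I - Q) a = r where r[i] = P(i -> S0):
  [8/15, -1/15, -1/5] . (a_S1, a_S2, a_S3) = 1/5
  [-1/5, 1, -1/15] . (a_S1, a_S2, a_S3) = 1/15
  [-2/15, -1/5, 2/5] . (a_S1, a_S2, a_S3) = 0

Solving yields:
  a_S1 = 276/559
  a_S2 = 102/559
  a_S3 = 11/43

Starting state is S2, so the absorption probability is a_S2 = 102/559.

Answer: 102/559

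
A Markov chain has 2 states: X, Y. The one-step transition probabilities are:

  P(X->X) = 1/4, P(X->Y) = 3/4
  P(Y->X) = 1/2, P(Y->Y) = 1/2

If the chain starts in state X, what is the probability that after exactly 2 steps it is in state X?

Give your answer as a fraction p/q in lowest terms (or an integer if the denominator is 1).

Answer: 7/16

Derivation:
Computing P^2 by repeated multiplication:
P^1 =
  X: [1/4, 3/4]
  Y: [1/2, 1/2]
P^2 =
  X: [7/16, 9/16]
  Y: [3/8, 5/8]

(P^2)[X -> X] = 7/16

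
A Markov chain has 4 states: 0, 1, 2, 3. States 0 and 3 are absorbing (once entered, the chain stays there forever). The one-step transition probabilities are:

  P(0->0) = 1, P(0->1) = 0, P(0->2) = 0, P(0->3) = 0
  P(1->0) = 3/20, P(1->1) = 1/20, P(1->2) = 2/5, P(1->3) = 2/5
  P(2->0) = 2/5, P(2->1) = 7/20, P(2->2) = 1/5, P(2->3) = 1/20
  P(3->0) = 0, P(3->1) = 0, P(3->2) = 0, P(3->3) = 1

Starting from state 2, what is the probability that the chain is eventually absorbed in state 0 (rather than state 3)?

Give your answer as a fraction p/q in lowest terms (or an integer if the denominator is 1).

Let a_i = P(absorbed in 0 | start in state i).
Boundary conditions: a_0 = 1, a_3 = 0.
For each transient state i, a_i = sum_j P(i->j) * a_j:
  a_1 = 3/20*a_0 + 1/20*a_1 + 2/5*a_2 + 2/5*a_3
  a_2 = 2/5*a_0 + 7/20*a_1 + 1/5*a_2 + 1/20*a_3

Substituting a_0 = 1 and a_3 = 0, rearrange to (I - Q) a = r where r[i] = P(i -> 0):
  [19/20, -2/5] . (a_1, a_2) = 3/20
  [-7/20, 4/5] . (a_1, a_2) = 2/5

Solving yields:
  a_1 = 14/31
  a_2 = 173/248

Starting state is 2, so the absorption probability is a_2 = 173/248.

Answer: 173/248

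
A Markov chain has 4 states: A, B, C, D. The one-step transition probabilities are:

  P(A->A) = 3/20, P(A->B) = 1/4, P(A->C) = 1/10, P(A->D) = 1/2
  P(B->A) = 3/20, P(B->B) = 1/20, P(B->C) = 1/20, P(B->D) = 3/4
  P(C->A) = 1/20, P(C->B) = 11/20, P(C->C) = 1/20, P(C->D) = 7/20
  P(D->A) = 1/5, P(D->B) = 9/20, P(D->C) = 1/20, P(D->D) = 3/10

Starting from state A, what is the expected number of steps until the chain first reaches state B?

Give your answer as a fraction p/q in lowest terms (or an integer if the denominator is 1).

Let h_i = expected steps to first reach B from state i.
Boundary: h_B = 0.
First-step equations for the other states:
  h_A = 1 + 3/20*h_A + 1/4*h_B + 1/10*h_C + 1/2*h_D
  h_C = 1 + 1/20*h_A + 11/20*h_B + 1/20*h_C + 7/20*h_D
  h_D = 1 + 1/5*h_A + 9/20*h_B + 1/20*h_C + 3/10*h_D

Substituting h_B = 0 and rearranging gives the linear system (I - Q) h = 1:
  [17/20, -1/10, -1/2] . (h_A, h_C, h_D) = 1
  [-1/20, 19/20, -7/20] . (h_A, h_C, h_D) = 1
  [-1/5, -1/20, 7/10] . (h_A, h_C, h_D) = 1

Solving yields:
  h_A = 3340/1183
  h_C = 2460/1183
  h_D = 2820/1183

Starting state is A, so the expected hitting time is h_A = 3340/1183.

Answer: 3340/1183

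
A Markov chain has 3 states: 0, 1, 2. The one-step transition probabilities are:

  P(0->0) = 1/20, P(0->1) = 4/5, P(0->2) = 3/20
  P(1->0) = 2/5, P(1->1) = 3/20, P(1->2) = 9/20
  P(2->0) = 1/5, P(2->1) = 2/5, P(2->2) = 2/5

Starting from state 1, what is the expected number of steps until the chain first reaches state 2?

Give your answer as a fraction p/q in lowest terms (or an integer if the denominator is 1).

Let h_i = expected steps to first reach 2 from state i.
Boundary: h_2 = 0.
First-step equations for the other states:
  h_0 = 1 + 1/20*h_0 + 4/5*h_1 + 3/20*h_2
  h_1 = 1 + 2/5*h_0 + 3/20*h_1 + 9/20*h_2

Substituting h_2 = 0 and rearranging gives the linear system (I - Q) h = 1:
  [19/20, -4/5] . (h_0, h_1) = 1
  [-2/5, 17/20] . (h_0, h_1) = 1

Solving yields:
  h_0 = 44/13
  h_1 = 36/13

Starting state is 1, so the expected hitting time is h_1 = 36/13.

Answer: 36/13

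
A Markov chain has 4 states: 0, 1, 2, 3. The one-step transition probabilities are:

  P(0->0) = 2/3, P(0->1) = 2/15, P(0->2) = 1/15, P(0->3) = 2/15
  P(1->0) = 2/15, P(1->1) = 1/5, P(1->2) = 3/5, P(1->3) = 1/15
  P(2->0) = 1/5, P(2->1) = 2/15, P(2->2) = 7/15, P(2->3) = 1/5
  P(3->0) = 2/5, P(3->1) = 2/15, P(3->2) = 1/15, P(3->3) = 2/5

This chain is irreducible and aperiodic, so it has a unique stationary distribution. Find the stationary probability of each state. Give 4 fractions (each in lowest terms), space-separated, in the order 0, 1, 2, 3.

Answer: 3/7 1/7 5/21 4/21

Derivation:
The stationary distribution satisfies pi = pi * P, i.e.:
  pi_0 = 2/3*pi_0 + 2/15*pi_1 + 1/5*pi_2 + 2/5*pi_3
  pi_1 = 2/15*pi_0 + 1/5*pi_1 + 2/15*pi_2 + 2/15*pi_3
  pi_2 = 1/15*pi_0 + 3/5*pi_1 + 7/15*pi_2 + 1/15*pi_3
  pi_3 = 2/15*pi_0 + 1/15*pi_1 + 1/5*pi_2 + 2/5*pi_3
with normalization: pi_0 + pi_1 + pi_2 + pi_3 = 1.

Using the first 3 balance equations plus normalization, the linear system A*pi = b is:
  [-1/3, 2/15, 1/5, 2/5] . pi = 0
  [2/15, -4/5, 2/15, 2/15] . pi = 0
  [1/15, 3/5, -8/15, 1/15] . pi = 0
  [1, 1, 1, 1] . pi = 1

Solving yields:
  pi_0 = 3/7
  pi_1 = 1/7
  pi_2 = 5/21
  pi_3 = 4/21

Verification (pi * P):
  3/7*2/3 + 1/7*2/15 + 5/21*1/5 + 4/21*2/5 = 3/7 = pi_0  (ok)
  3/7*2/15 + 1/7*1/5 + 5/21*2/15 + 4/21*2/15 = 1/7 = pi_1  (ok)
  3/7*1/15 + 1/7*3/5 + 5/21*7/15 + 4/21*1/15 = 5/21 = pi_2  (ok)
  3/7*2/15 + 1/7*1/15 + 5/21*1/5 + 4/21*2/5 = 4/21 = pi_3  (ok)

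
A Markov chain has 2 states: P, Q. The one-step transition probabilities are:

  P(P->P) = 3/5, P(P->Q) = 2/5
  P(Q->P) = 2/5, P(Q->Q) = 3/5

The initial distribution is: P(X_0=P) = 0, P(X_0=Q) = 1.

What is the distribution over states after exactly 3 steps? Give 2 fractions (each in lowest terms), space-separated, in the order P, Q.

Answer: 62/125 63/125

Derivation:
Propagating the distribution step by step (d_{t+1} = d_t * P):
d_0 = (P=0, Q=1)
  d_1[P] = 0*3/5 + 1*2/5 = 2/5
  d_1[Q] = 0*2/5 + 1*3/5 = 3/5
d_1 = (P=2/5, Q=3/5)
  d_2[P] = 2/5*3/5 + 3/5*2/5 = 12/25
  d_2[Q] = 2/5*2/5 + 3/5*3/5 = 13/25
d_2 = (P=12/25, Q=13/25)
  d_3[P] = 12/25*3/5 + 13/25*2/5 = 62/125
  d_3[Q] = 12/25*2/5 + 13/25*3/5 = 63/125
d_3 = (P=62/125, Q=63/125)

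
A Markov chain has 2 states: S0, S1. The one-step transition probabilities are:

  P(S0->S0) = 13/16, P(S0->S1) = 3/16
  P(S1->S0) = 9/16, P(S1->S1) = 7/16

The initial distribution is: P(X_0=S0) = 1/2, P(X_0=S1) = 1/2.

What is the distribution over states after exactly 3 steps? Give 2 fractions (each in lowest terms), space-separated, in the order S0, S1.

Answer: 191/256 65/256

Derivation:
Propagating the distribution step by step (d_{t+1} = d_t * P):
d_0 = (S0=1/2, S1=1/2)
  d_1[S0] = 1/2*13/16 + 1/2*9/16 = 11/16
  d_1[S1] = 1/2*3/16 + 1/2*7/16 = 5/16
d_1 = (S0=11/16, S1=5/16)
  d_2[S0] = 11/16*13/16 + 5/16*9/16 = 47/64
  d_2[S1] = 11/16*3/16 + 5/16*7/16 = 17/64
d_2 = (S0=47/64, S1=17/64)
  d_3[S0] = 47/64*13/16 + 17/64*9/16 = 191/256
  d_3[S1] = 47/64*3/16 + 17/64*7/16 = 65/256
d_3 = (S0=191/256, S1=65/256)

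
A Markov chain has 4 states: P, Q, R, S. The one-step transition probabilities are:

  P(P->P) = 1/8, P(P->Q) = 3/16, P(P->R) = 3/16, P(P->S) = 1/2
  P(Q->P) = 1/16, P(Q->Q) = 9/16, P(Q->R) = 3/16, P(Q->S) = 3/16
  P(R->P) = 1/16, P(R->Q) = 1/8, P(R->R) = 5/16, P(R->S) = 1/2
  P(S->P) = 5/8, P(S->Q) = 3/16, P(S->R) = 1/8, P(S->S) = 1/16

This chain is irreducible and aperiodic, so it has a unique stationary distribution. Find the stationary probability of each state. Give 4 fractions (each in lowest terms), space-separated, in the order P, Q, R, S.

Answer: 154/645 181/645 25/129 37/129

Derivation:
The stationary distribution satisfies pi = pi * P, i.e.:
  pi_P = 1/8*pi_P + 1/16*pi_Q + 1/16*pi_R + 5/8*pi_S
  pi_Q = 3/16*pi_P + 9/16*pi_Q + 1/8*pi_R + 3/16*pi_S
  pi_R = 3/16*pi_P + 3/16*pi_Q + 5/16*pi_R + 1/8*pi_S
  pi_S = 1/2*pi_P + 3/16*pi_Q + 1/2*pi_R + 1/16*pi_S
with normalization: pi_P + pi_Q + pi_R + pi_S = 1.

Using the first 3 balance equations plus normalization, the linear system A*pi = b is:
  [-7/8, 1/16, 1/16, 5/8] . pi = 0
  [3/16, -7/16, 1/8, 3/16] . pi = 0
  [3/16, 3/16, -11/16, 1/8] . pi = 0
  [1, 1, 1, 1] . pi = 1

Solving yields:
  pi_P = 154/645
  pi_Q = 181/645
  pi_R = 25/129
  pi_S = 37/129

Verification (pi * P):
  154/645*1/8 + 181/645*1/16 + 25/129*1/16 + 37/129*5/8 = 154/645 = pi_P  (ok)
  154/645*3/16 + 181/645*9/16 + 25/129*1/8 + 37/129*3/16 = 181/645 = pi_Q  (ok)
  154/645*3/16 + 181/645*3/16 + 25/129*5/16 + 37/129*1/8 = 25/129 = pi_R  (ok)
  154/645*1/2 + 181/645*3/16 + 25/129*1/2 + 37/129*1/16 = 37/129 = pi_S  (ok)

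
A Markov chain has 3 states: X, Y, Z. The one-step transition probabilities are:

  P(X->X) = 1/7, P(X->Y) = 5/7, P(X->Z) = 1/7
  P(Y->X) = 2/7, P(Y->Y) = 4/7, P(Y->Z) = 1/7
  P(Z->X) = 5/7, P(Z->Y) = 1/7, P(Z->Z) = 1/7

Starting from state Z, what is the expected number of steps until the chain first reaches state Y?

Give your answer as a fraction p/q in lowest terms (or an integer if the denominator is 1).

Let h_i = expected steps to first reach Y from state i.
Boundary: h_Y = 0.
First-step equations for the other states:
  h_X = 1 + 1/7*h_X + 5/7*h_Y + 1/7*h_Z
  h_Z = 1 + 5/7*h_X + 1/7*h_Y + 1/7*h_Z

Substituting h_Y = 0 and rearranging gives the linear system (I - Q) h = 1:
  [6/7, -1/7] . (h_X, h_Z) = 1
  [-5/7, 6/7] . (h_X, h_Z) = 1

Solving yields:
  h_X = 49/31
  h_Z = 77/31

Starting state is Z, so the expected hitting time is h_Z = 77/31.

Answer: 77/31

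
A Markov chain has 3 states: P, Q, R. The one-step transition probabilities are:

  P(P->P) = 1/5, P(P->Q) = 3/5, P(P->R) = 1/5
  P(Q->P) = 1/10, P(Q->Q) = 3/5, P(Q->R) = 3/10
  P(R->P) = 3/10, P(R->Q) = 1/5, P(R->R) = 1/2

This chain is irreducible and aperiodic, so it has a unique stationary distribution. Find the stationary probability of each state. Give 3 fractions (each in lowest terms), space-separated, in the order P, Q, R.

The stationary distribution satisfies pi = pi * P, i.e.:
  pi_P = 1/5*pi_P + 1/10*pi_Q + 3/10*pi_R
  pi_Q = 3/5*pi_P + 3/5*pi_Q + 1/5*pi_R
  pi_R = 1/5*pi_P + 3/10*pi_Q + 1/2*pi_R
with normalization: pi_P + pi_Q + pi_R = 1.

Using the first 2 balance equations plus normalization, the linear system A*pi = b is:
  [-4/5, 1/10, 3/10] . pi = 0
  [3/5, -2/5, 1/5] . pi = 0
  [1, 1, 1] . pi = 1

Solving yields:
  pi_P = 7/37
  pi_Q = 17/37
  pi_R = 13/37

Verification (pi * P):
  7/37*1/5 + 17/37*1/10 + 13/37*3/10 = 7/37 = pi_P  (ok)
  7/37*3/5 + 17/37*3/5 + 13/37*1/5 = 17/37 = pi_Q  (ok)
  7/37*1/5 + 17/37*3/10 + 13/37*1/2 = 13/37 = pi_R  (ok)

Answer: 7/37 17/37 13/37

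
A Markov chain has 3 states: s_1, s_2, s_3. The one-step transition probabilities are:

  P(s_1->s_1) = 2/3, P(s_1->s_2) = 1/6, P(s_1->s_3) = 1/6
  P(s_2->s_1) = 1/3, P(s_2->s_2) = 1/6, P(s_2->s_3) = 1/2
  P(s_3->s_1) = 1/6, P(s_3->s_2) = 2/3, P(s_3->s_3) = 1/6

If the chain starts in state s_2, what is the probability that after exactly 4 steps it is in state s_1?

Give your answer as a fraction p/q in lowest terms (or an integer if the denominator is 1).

Answer: 91/216

Derivation:
Computing P^4 by repeated multiplication:
P^1 =
  s_1: [2/3, 1/6, 1/6]
  s_2: [1/3, 1/6, 1/2]
  s_3: [1/6, 2/3, 1/6]
P^2 =
  s_1: [19/36, 1/4, 2/9]
  s_2: [13/36, 5/12, 2/9]
  s_3: [13/36, 1/4, 7/18]
P^3 =
  s_1: [17/36, 5/18, 1/4]
  s_2: [5/12, 5/18, 11/36]
  s_3: [7/18, 13/36, 1/4]
P^4 =
  s_1: [97/216, 7/24, 7/27]
  s_2: [91/216, 23/72, 7/27]
  s_3: [91/216, 7/24, 31/108]

(P^4)[s_2 -> s_1] = 91/216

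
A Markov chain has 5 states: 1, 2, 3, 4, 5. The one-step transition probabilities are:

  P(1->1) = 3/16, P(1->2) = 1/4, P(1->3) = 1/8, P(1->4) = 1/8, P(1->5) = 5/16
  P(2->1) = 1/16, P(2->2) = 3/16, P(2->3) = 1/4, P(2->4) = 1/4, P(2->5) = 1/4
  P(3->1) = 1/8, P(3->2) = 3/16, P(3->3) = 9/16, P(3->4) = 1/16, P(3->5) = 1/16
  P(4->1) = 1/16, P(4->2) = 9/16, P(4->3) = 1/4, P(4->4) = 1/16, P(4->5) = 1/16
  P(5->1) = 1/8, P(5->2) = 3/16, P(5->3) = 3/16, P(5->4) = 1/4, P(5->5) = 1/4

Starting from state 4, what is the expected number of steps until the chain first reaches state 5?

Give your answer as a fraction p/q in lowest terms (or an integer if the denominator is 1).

Answer: 18304/2589

Derivation:
Let h_i = expected steps to first reach 5 from state i.
Boundary: h_5 = 0.
First-step equations for the other states:
  h_1 = 1 + 3/16*h_1 + 1/4*h_2 + 1/8*h_3 + 1/8*h_4 + 5/16*h_5
  h_2 = 1 + 1/16*h_1 + 3/16*h_2 + 1/4*h_3 + 1/4*h_4 + 1/4*h_5
  h_3 = 1 + 1/8*h_1 + 3/16*h_2 + 9/16*h_3 + 1/16*h_4 + 1/16*h_5
  h_4 = 1 + 1/16*h_1 + 9/16*h_2 + 1/4*h_3 + 1/16*h_4 + 1/16*h_5

Substituting h_5 = 0 and rearranging gives the linear system (I - Q) h = 1:
  [13/16, -1/4, -1/8, -1/8] . (h_1, h_2, h_3, h_4) = 1
  [-1/16, 13/16, -1/4, -1/4] . (h_1, h_2, h_3, h_4) = 1
  [-1/8, -3/16, 7/16, -1/16] . (h_1, h_2, h_3, h_4) = 1
  [-1/16, -9/16, -1/4, 15/16] . (h_1, h_2, h_3, h_4) = 1

Solving yields:
  h_1 = 41488/7767
  h_2 = 15808/2589
  h_3 = 57776/7767
  h_4 = 18304/2589

Starting state is 4, so the expected hitting time is h_4 = 18304/2589.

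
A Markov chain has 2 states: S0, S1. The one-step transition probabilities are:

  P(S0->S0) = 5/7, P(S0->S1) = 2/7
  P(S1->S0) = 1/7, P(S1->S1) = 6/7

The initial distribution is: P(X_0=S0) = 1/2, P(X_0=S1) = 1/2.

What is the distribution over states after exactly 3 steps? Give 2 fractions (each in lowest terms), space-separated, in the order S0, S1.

Answer: 125/343 218/343

Derivation:
Propagating the distribution step by step (d_{t+1} = d_t * P):
d_0 = (S0=1/2, S1=1/2)
  d_1[S0] = 1/2*5/7 + 1/2*1/7 = 3/7
  d_1[S1] = 1/2*2/7 + 1/2*6/7 = 4/7
d_1 = (S0=3/7, S1=4/7)
  d_2[S0] = 3/7*5/7 + 4/7*1/7 = 19/49
  d_2[S1] = 3/7*2/7 + 4/7*6/7 = 30/49
d_2 = (S0=19/49, S1=30/49)
  d_3[S0] = 19/49*5/7 + 30/49*1/7 = 125/343
  d_3[S1] = 19/49*2/7 + 30/49*6/7 = 218/343
d_3 = (S0=125/343, S1=218/343)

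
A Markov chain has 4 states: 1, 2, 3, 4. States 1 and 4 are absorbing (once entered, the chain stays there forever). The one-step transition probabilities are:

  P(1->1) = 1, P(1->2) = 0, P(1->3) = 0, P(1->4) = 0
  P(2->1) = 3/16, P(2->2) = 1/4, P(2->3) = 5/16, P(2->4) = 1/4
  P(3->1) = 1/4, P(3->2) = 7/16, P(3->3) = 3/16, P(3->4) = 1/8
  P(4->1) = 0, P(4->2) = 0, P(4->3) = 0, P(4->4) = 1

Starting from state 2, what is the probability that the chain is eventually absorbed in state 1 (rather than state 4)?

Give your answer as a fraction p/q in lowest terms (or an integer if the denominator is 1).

Let a_i = P(absorbed in 1 | start in state i).
Boundary conditions: a_1 = 1, a_4 = 0.
For each transient state i, a_i = sum_j P(i->j) * a_j:
  a_2 = 3/16*a_1 + 1/4*a_2 + 5/16*a_3 + 1/4*a_4
  a_3 = 1/4*a_1 + 7/16*a_2 + 3/16*a_3 + 1/8*a_4

Substituting a_1 = 1 and a_4 = 0, rearrange to (I - Q) a = r where r[i] = P(i -> 1):
  [3/4, -5/16] . (a_2, a_3) = 3/16
  [-7/16, 13/16] . (a_2, a_3) = 1/4

Solving yields:
  a_2 = 59/121
  a_3 = 69/121

Starting state is 2, so the absorption probability is a_2 = 59/121.

Answer: 59/121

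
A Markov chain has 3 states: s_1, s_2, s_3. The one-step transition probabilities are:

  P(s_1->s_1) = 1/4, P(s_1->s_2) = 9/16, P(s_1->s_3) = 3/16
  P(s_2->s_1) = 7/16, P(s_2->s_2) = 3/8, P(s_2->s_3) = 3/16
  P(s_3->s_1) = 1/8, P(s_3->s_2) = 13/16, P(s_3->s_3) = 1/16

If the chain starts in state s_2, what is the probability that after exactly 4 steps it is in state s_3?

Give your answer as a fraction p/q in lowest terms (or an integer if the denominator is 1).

Computing P^4 by repeated multiplication:
P^1 =
  s_1: [1/4, 9/16, 3/16]
  s_2: [7/16, 3/8, 3/16]
  s_3: [1/8, 13/16, 1/16]
P^2 =
  s_1: [85/256, 129/256, 21/128]
  s_2: [19/64, 69/128, 21/128]
  s_3: [101/256, 109/256, 23/128]
P^3 =
  s_1: [1327/4096, 2085/4096, 171/1024]
  s_2: [677/2048, 1029/2048, 171/1024]
  s_3: [1259/4096, 2161/4096, 169/1024]
P^4 =
  s_1: [21271/65536, 33345/65536, 1365/8192]
  s_2: [10595/32768, 16713/32768, 1365/8192]
  s_3: [21515/65536, 33085/65536, 1367/8192]

(P^4)[s_2 -> s_3] = 1365/8192

Answer: 1365/8192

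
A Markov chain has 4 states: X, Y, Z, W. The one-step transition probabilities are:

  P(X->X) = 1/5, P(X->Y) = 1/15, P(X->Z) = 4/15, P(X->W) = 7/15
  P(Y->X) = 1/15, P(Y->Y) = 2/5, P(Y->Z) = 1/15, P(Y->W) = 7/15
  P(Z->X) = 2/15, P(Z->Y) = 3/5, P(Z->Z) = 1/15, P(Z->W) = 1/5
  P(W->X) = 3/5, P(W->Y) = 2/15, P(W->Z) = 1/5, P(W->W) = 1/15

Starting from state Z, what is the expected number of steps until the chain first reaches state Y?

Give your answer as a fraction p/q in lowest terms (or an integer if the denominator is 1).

Answer: 63/22

Derivation:
Let h_i = expected steps to first reach Y from state i.
Boundary: h_Y = 0.
First-step equations for the other states:
  h_X = 1 + 1/5*h_X + 1/15*h_Y + 4/15*h_Z + 7/15*h_W
  h_Z = 1 + 2/15*h_X + 3/5*h_Y + 1/15*h_Z + 1/5*h_W
  h_W = 1 + 3/5*h_X + 2/15*h_Y + 1/5*h_Z + 1/15*h_W

Substituting h_Y = 0 and rearranging gives the linear system (I - Q) h = 1:
  [4/5, -4/15, -7/15] . (h_X, h_Z, h_W) = 1
  [-2/15, 14/15, -1/5] . (h_X, h_Z, h_W) = 1
  [-3/5, -1/5, 14/15] . (h_X, h_Z, h_W) = 1

Solving yields:
  h_X = 51/10
  h_Z = 63/22
  h_W = 273/55

Starting state is Z, so the expected hitting time is h_Z = 63/22.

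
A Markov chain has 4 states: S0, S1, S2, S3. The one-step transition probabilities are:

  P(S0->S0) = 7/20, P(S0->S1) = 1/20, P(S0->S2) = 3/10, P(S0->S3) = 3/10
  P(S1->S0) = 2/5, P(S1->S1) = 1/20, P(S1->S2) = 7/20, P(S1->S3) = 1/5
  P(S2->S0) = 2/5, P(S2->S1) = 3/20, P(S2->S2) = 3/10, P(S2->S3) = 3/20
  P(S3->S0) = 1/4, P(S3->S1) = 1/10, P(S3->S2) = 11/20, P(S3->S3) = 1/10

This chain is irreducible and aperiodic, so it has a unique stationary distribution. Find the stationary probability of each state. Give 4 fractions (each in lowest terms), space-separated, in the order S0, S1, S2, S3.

The stationary distribution satisfies pi = pi * P, i.e.:
  pi_S0 = 7/20*pi_S0 + 2/5*pi_S1 + 2/5*pi_S2 + 1/4*pi_S3
  pi_S1 = 1/20*pi_S0 + 1/20*pi_S1 + 3/20*pi_S2 + 1/10*pi_S3
  pi_S2 = 3/10*pi_S0 + 7/20*pi_S1 + 3/10*pi_S2 + 11/20*pi_S3
  pi_S3 = 3/10*pi_S0 + 1/5*pi_S1 + 3/20*pi_S2 + 1/10*pi_S3
with normalization: pi_S0 + pi_S1 + pi_S2 + pi_S3 = 1.

Using the first 3 balance equations plus normalization, the linear system A*pi = b is:
  [-13/20, 2/5, 2/5, 1/4] . pi = 0
  [1/20, -19/20, 3/20, 1/10] . pi = 0
  [3/10, 7/20, -7/10, 11/20] . pi = 0
  [1, 1, 1, 1] . pi = 1

Solving yields:
  pi_S0 = 3497/9915
  pi_S1 = 63/661
  pi_S2 = 3512/9915
  pi_S3 = 1961/9915

Verification (pi * P):
  3497/9915*7/20 + 63/661*2/5 + 3512/9915*2/5 + 1961/9915*1/4 = 3497/9915 = pi_S0  (ok)
  3497/9915*1/20 + 63/661*1/20 + 3512/9915*3/20 + 1961/9915*1/10 = 63/661 = pi_S1  (ok)
  3497/9915*3/10 + 63/661*7/20 + 3512/9915*3/10 + 1961/9915*11/20 = 3512/9915 = pi_S2  (ok)
  3497/9915*3/10 + 63/661*1/5 + 3512/9915*3/20 + 1961/9915*1/10 = 1961/9915 = pi_S3  (ok)

Answer: 3497/9915 63/661 3512/9915 1961/9915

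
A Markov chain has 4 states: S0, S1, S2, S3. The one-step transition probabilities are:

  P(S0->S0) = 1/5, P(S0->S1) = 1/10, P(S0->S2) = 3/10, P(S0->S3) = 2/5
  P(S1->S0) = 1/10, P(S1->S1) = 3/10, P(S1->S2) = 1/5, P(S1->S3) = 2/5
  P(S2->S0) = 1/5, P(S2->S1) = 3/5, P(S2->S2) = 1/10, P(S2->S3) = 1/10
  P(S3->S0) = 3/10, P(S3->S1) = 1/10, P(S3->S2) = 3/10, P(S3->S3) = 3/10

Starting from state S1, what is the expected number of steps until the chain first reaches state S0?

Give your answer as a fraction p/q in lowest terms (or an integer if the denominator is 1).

Let h_i = expected steps to first reach S0 from state i.
Boundary: h_S0 = 0.
First-step equations for the other states:
  h_S1 = 1 + 1/10*h_S0 + 3/10*h_S1 + 1/5*h_S2 + 2/5*h_S3
  h_S2 = 1 + 1/5*h_S0 + 3/5*h_S1 + 1/10*h_S2 + 1/10*h_S3
  h_S3 = 1 + 3/10*h_S0 + 1/10*h_S1 + 3/10*h_S2 + 3/10*h_S3

Substituting h_S0 = 0 and rearranging gives the linear system (I - Q) h = 1:
  [7/10, -1/5, -2/5] . (h_S1, h_S2, h_S3) = 1
  [-3/5, 9/10, -1/10] . (h_S1, h_S2, h_S3) = 1
  [-1/10, -3/10, 7/10] . (h_S1, h_S2, h_S3) = 1

Solving yields:
  h_S1 = 620/113
  h_S2 = 595/113
  h_S3 = 505/113

Starting state is S1, so the expected hitting time is h_S1 = 620/113.

Answer: 620/113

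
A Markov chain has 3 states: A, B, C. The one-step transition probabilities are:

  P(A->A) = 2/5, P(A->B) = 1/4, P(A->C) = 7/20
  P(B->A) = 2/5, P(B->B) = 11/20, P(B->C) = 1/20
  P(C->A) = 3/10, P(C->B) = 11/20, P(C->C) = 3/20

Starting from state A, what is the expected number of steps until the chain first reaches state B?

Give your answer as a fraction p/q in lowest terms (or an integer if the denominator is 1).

Answer: 80/27

Derivation:
Let h_i = expected steps to first reach B from state i.
Boundary: h_B = 0.
First-step equations for the other states:
  h_A = 1 + 2/5*h_A + 1/4*h_B + 7/20*h_C
  h_C = 1 + 3/10*h_A + 11/20*h_B + 3/20*h_C

Substituting h_B = 0 and rearranging gives the linear system (I - Q) h = 1:
  [3/5, -7/20] . (h_A, h_C) = 1
  [-3/10, 17/20] . (h_A, h_C) = 1

Solving yields:
  h_A = 80/27
  h_C = 20/9

Starting state is A, so the expected hitting time is h_A = 80/27.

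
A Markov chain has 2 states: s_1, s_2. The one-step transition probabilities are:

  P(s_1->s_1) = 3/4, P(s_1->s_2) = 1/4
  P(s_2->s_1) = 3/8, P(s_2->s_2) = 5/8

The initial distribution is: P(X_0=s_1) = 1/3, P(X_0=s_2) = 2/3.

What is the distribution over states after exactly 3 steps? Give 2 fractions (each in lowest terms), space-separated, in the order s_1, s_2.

Propagating the distribution step by step (d_{t+1} = d_t * P):
d_0 = (s_1=1/3, s_2=2/3)
  d_1[s_1] = 1/3*3/4 + 2/3*3/8 = 1/2
  d_1[s_2] = 1/3*1/4 + 2/3*5/8 = 1/2
d_1 = (s_1=1/2, s_2=1/2)
  d_2[s_1] = 1/2*3/4 + 1/2*3/8 = 9/16
  d_2[s_2] = 1/2*1/4 + 1/2*5/8 = 7/16
d_2 = (s_1=9/16, s_2=7/16)
  d_3[s_1] = 9/16*3/4 + 7/16*3/8 = 75/128
  d_3[s_2] = 9/16*1/4 + 7/16*5/8 = 53/128
d_3 = (s_1=75/128, s_2=53/128)

Answer: 75/128 53/128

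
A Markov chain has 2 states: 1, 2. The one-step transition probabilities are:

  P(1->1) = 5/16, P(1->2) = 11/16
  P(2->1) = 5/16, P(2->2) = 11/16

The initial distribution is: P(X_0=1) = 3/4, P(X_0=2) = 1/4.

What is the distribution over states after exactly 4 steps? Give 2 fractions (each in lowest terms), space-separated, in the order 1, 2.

Propagating the distribution step by step (d_{t+1} = d_t * P):
d_0 = (1=3/4, 2=1/4)
  d_1[1] = 3/4*5/16 + 1/4*5/16 = 5/16
  d_1[2] = 3/4*11/16 + 1/4*11/16 = 11/16
d_1 = (1=5/16, 2=11/16)
  d_2[1] = 5/16*5/16 + 11/16*5/16 = 5/16
  d_2[2] = 5/16*11/16 + 11/16*11/16 = 11/16
d_2 = (1=5/16, 2=11/16)
  d_3[1] = 5/16*5/16 + 11/16*5/16 = 5/16
  d_3[2] = 5/16*11/16 + 11/16*11/16 = 11/16
d_3 = (1=5/16, 2=11/16)
  d_4[1] = 5/16*5/16 + 11/16*5/16 = 5/16
  d_4[2] = 5/16*11/16 + 11/16*11/16 = 11/16
d_4 = (1=5/16, 2=11/16)

Answer: 5/16 11/16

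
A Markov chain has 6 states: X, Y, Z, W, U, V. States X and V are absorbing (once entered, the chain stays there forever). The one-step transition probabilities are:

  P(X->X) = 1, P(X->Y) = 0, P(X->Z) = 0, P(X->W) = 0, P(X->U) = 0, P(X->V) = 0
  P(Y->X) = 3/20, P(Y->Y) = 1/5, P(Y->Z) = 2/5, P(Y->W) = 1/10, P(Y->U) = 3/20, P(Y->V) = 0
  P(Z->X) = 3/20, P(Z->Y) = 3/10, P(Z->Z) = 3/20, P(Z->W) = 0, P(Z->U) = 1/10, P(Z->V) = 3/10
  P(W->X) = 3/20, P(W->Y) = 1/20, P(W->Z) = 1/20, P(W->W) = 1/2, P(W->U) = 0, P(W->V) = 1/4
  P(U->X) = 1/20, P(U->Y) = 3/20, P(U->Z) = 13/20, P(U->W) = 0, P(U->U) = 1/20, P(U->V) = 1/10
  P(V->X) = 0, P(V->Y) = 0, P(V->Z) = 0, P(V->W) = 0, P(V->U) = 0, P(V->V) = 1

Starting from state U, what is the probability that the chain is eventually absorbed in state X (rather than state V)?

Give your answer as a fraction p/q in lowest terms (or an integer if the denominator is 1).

Let a_i = P(absorbed in X | start in state i).
Boundary conditions: a_X = 1, a_V = 0.
For each transient state i, a_i = sum_j P(i->j) * a_j:
  a_Y = 3/20*a_X + 1/5*a_Y + 2/5*a_Z + 1/10*a_W + 3/20*a_U + 0*a_V
  a_Z = 3/20*a_X + 3/10*a_Y + 3/20*a_Z + 0*a_W + 1/10*a_U + 3/10*a_V
  a_W = 3/20*a_X + 1/20*a_Y + 1/20*a_Z + 1/2*a_W + 0*a_U + 1/4*a_V
  a_U = 1/20*a_X + 3/20*a_Y + 13/20*a_Z + 0*a_W + 1/20*a_U + 1/10*a_V

Substituting a_X = 1 and a_V = 0, rearrange to (I - Q) a = r where r[i] = P(i -> X):
  [4/5, -2/5, -1/10, -3/20] . (a_Y, a_Z, a_W, a_U) = 3/20
  [-3/10, 17/20, 0, -1/10] . (a_Y, a_Z, a_W, a_U) = 3/20
  [-1/20, -1/20, 1/2, 0] . (a_Y, a_Z, a_W, a_U) = 3/20
  [-3/20, -13/20, 0, 19/20] . (a_Y, a_Z, a_W, a_U) = 1/20

Solving yields:
  a_Y = 8605/16608
  a_Z = 847/2076
  a_W = 4347/11072
  a_U = 6869/16608

Starting state is U, so the absorption probability is a_U = 6869/16608.

Answer: 6869/16608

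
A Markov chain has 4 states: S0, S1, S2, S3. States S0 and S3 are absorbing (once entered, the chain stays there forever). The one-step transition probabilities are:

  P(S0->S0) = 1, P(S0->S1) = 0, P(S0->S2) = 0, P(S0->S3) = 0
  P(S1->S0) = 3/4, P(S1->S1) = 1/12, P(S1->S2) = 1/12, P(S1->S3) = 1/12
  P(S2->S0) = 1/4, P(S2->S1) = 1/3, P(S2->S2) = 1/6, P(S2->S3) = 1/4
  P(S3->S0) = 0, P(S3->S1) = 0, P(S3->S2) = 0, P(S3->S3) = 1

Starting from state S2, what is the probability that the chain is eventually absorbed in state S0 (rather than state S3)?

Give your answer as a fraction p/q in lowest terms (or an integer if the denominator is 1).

Answer: 69/106

Derivation:
Let a_i = P(absorbed in S0 | start in state i).
Boundary conditions: a_S0 = 1, a_S3 = 0.
For each transient state i, a_i = sum_j P(i->j) * a_j:
  a_S1 = 3/4*a_S0 + 1/12*a_S1 + 1/12*a_S2 + 1/12*a_S3
  a_S2 = 1/4*a_S0 + 1/3*a_S1 + 1/6*a_S2 + 1/4*a_S3

Substituting a_S0 = 1 and a_S3 = 0, rearrange to (I - Q) a = r where r[i] = P(i -> S0):
  [11/12, -1/12] . (a_S1, a_S2) = 3/4
  [-1/3, 5/6] . (a_S1, a_S2) = 1/4

Solving yields:
  a_S1 = 93/106
  a_S2 = 69/106

Starting state is S2, so the absorption probability is a_S2 = 69/106.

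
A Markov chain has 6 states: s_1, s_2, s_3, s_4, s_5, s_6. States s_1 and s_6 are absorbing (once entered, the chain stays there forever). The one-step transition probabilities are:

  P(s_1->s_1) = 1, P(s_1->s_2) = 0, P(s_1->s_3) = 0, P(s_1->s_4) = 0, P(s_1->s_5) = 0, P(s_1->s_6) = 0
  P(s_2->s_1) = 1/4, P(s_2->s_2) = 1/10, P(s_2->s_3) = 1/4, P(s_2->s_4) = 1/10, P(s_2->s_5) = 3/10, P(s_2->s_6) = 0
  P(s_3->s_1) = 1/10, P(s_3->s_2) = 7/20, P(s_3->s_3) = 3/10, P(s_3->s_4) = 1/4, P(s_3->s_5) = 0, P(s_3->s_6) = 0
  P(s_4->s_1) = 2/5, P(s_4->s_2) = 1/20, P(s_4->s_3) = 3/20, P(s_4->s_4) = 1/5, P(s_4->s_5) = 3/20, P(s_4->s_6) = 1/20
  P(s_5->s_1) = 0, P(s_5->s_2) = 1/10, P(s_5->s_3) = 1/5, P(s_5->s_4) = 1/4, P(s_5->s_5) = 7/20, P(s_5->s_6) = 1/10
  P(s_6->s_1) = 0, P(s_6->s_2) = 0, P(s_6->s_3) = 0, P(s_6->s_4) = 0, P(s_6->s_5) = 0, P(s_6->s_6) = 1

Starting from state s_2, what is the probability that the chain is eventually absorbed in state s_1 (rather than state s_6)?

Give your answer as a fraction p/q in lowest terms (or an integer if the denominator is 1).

Let a_i = P(absorbed in s_1 | start in state i).
Boundary conditions: a_s_1 = 1, a_s_6 = 0.
For each transient state i, a_i = sum_j P(i->j) * a_j:
  a_s_2 = 1/4*a_s_1 + 1/10*a_s_2 + 1/4*a_s_3 + 1/10*a_s_4 + 3/10*a_s_5 + 0*a_s_6
  a_s_3 = 1/10*a_s_1 + 7/20*a_s_2 + 3/10*a_s_3 + 1/4*a_s_4 + 0*a_s_5 + 0*a_s_6
  a_s_4 = 2/5*a_s_1 + 1/20*a_s_2 + 3/20*a_s_3 + 1/5*a_s_4 + 3/20*a_s_5 + 1/20*a_s_6
  a_s_5 = 0*a_s_1 + 1/10*a_s_2 + 1/5*a_s_3 + 1/4*a_s_4 + 7/20*a_s_5 + 1/10*a_s_6

Substituting a_s_1 = 1 and a_s_6 = 0, rearrange to (I - Q) a = r where r[i] = P(i -> s_1):
  [9/10, -1/4, -1/10, -3/10] . (a_s_2, a_s_3, a_s_4, a_s_5) = 1/4
  [-7/20, 7/10, -1/4, 0] . (a_s_2, a_s_3, a_s_4, a_s_5) = 1/10
  [-1/20, -3/20, 4/5, -3/20] . (a_s_2, a_s_3, a_s_4, a_s_5) = 2/5
  [-1/10, -1/5, -1/4, 13/20] . (a_s_2, a_s_3, a_s_4, a_s_5) = 0

Solving yields:
  a_s_2 = 25149/29204
  a_s_3 = 12837/14602
  a_s_4 = 3571/4172
  a_s_5 = 21383/29204

Starting state is s_2, so the absorption probability is a_s_2 = 25149/29204.

Answer: 25149/29204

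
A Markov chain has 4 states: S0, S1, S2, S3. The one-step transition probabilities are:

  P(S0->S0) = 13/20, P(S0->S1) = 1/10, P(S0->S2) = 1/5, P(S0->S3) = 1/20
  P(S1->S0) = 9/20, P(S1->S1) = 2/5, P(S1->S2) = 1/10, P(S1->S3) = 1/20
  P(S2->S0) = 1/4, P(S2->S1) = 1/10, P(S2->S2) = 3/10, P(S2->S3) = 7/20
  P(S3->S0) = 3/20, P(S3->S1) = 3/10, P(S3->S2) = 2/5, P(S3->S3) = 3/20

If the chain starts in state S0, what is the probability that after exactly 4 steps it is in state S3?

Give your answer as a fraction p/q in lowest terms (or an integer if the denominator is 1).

Computing P^4 by repeated multiplication:
P^1 =
  S0: [13/20, 1/10, 1/5, 1/20]
  S1: [9/20, 2/5, 1/10, 1/20]
  S2: [1/4, 1/10, 3/10, 7/20]
  S3: [3/20, 3/10, 2/5, 3/20]
P^2 =
  S0: [21/40, 7/50, 11/50, 23/200]
  S1: [101/200, 23/100, 9/50, 17/200]
  S2: [67/200, 1/5, 29/100, 7/40]
  S3: [71/200, 11/50, 6/25, 37/200]
P^3 =
  S0: [953/2000, 33/200, 231/1000, 51/400]
  S1: [979/2000, 93/500, 53/250, 9/80]
  S2: [813/2000, 39/200, 61/250, 309/2000]
  S3: [167/400, 203/1000, 239/1000, 281/2000]
P^4 =
  S0: [9217/20000, 7/40, 2321/10000, 2641/20000]
  S1: [1887/4000, 1783/10000, 2251/10000, 2497/20000]
  S2: [8723/20000, 947/5000, 1179/5000, 2773/20000]
  S3: [8871/20000, 189/1000, 2317/10000, 543/4000]

(P^4)[S0 -> S3] = 2641/20000

Answer: 2641/20000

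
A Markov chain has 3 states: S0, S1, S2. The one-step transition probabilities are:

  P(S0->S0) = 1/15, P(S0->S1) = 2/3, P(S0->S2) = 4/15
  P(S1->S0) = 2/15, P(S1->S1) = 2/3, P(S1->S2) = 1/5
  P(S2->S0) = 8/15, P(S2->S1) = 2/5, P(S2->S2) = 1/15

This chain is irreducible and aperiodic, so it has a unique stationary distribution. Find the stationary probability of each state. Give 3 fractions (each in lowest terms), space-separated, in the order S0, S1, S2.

Answer: 26/133 82/133 25/133

Derivation:
The stationary distribution satisfies pi = pi * P, i.e.:
  pi_S0 = 1/15*pi_S0 + 2/15*pi_S1 + 8/15*pi_S2
  pi_S1 = 2/3*pi_S0 + 2/3*pi_S1 + 2/5*pi_S2
  pi_S2 = 4/15*pi_S0 + 1/5*pi_S1 + 1/15*pi_S2
with normalization: pi_S0 + pi_S1 + pi_S2 = 1.

Using the first 2 balance equations plus normalization, the linear system A*pi = b is:
  [-14/15, 2/15, 8/15] . pi = 0
  [2/3, -1/3, 2/5] . pi = 0
  [1, 1, 1] . pi = 1

Solving yields:
  pi_S0 = 26/133
  pi_S1 = 82/133
  pi_S2 = 25/133

Verification (pi * P):
  26/133*1/15 + 82/133*2/15 + 25/133*8/15 = 26/133 = pi_S0  (ok)
  26/133*2/3 + 82/133*2/3 + 25/133*2/5 = 82/133 = pi_S1  (ok)
  26/133*4/15 + 82/133*1/5 + 25/133*1/15 = 25/133 = pi_S2  (ok)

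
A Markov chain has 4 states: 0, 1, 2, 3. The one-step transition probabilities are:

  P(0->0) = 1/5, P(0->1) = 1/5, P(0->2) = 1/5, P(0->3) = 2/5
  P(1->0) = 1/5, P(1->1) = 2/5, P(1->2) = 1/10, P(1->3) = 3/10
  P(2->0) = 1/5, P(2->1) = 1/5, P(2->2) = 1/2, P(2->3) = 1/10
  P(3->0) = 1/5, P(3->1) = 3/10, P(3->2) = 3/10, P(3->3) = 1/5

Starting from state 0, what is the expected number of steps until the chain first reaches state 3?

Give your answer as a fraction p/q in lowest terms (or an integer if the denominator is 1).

Let h_i = expected steps to first reach 3 from state i.
Boundary: h_3 = 0.
First-step equations for the other states:
  h_0 = 1 + 1/5*h_0 + 1/5*h_1 + 1/5*h_2 + 2/5*h_3
  h_1 = 1 + 1/5*h_0 + 2/5*h_1 + 1/10*h_2 + 3/10*h_3
  h_2 = 1 + 1/5*h_0 + 1/5*h_1 + 1/2*h_2 + 1/10*h_3

Substituting h_3 = 0 and rearranging gives the linear system (I - Q) h = 1:
  [4/5, -1/5, -1/5] . (h_0, h_1, h_2) = 1
  [-1/5, 3/5, -1/10] . (h_0, h_1, h_2) = 1
  [-1/5, -1/5, 1/2] . (h_0, h_1, h_2) = 1

Solving yields:
  h_0 = 10/3
  h_1 = 25/7
  h_2 = 100/21

Starting state is 0, so the expected hitting time is h_0 = 10/3.

Answer: 10/3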